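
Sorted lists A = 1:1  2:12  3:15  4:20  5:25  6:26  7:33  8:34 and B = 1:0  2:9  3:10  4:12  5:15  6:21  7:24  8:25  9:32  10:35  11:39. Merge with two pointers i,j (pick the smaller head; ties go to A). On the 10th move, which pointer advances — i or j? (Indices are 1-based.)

j

i=1 j=1: A[i]=1>B[j]=0 take 0, j++
i=1 j=2: A[i]=1<=B[j]=9 take 1, i++
i=2 j=2: A[i]=12>B[j]=9 take 9, j++
i=2 j=3: A[i]=12>B[j]=10 take 10, j++
i=2 j=4: A[i]=12<=B[j]=12 take 12, i++
i=3 j=4: A[i]=15>B[j]=12 take 12, j++
i=3 j=5: A[i]=15<=B[j]=15 take 15, i++
i=4 j=5: A[i]=20>B[j]=15 take 15, j++
i=4 j=6: A[i]=20<=B[j]=21 take 20, i++
i=5 j=6: A[i]=25>B[j]=21 take 21, j++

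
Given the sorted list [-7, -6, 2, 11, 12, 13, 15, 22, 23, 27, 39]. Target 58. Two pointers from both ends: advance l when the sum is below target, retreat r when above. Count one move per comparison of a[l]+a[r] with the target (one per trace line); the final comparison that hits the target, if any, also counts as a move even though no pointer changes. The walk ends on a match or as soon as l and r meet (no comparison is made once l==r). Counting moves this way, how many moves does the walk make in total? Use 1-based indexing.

10 moves

[1,11] -7+39=32 <58 → l++
[2,11] -6+39=33 <58 → l++
[3,11] 2+39=41 <58 → l++
[4,11] 11+39=50 <58 → l++
[5,11] 12+39=51 <58 → l++
[6,11] 13+39=52 <58 → l++
[7,11] 15+39=54 <58 → l++
[8,11] 22+39=61 >58 → r--
[8,10] 22+27=49 <58 → l++
[9,10] 23+27=50 <58 → l++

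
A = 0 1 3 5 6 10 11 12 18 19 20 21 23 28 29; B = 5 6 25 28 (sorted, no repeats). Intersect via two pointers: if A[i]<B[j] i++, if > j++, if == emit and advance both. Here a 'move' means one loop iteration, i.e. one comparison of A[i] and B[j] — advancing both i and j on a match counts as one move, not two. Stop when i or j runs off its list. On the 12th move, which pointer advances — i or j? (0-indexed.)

i

[i=0,j=0] 0<5 → i++
[i=1,j=0] 1<5 → i++
[i=2,j=0] 3<5 → i++
[i=3,j=0] 5==5 emit → i++,j++
[i=4,j=1] 6==6 emit → i++,j++
[i=5,j=2] 10<25 → i++
[i=6,j=2] 11<25 → i++
[i=7,j=2] 12<25 → i++
[i=8,j=2] 18<25 → i++
[i=9,j=2] 19<25 → i++
[i=10,j=2] 20<25 → i++
[i=11,j=2] 21<25 → i++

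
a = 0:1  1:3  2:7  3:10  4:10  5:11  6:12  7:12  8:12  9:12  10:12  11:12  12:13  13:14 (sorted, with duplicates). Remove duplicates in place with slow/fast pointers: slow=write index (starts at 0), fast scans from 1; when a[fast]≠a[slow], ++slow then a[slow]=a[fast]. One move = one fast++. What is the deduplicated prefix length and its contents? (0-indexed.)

slow=0 fast=1: a[fast]=3≠a[slow]=1 write a[1]=3, slow++,fast++
slow=1 fast=2: a[fast]=7≠a[slow]=3 write a[2]=7, slow++,fast++
slow=2 fast=3: a[fast]=10≠a[slow]=7 write a[3]=10, slow++,fast++
slow=3 fast=4: a[fast]=10=a[slow] dup, fast++
slow=3 fast=5: a[fast]=11≠a[slow]=10 write a[4]=11, slow++,fast++
slow=4 fast=6: a[fast]=12≠a[slow]=11 write a[5]=12, slow++,fast++
slow=5 fast=7: a[fast]=12=a[slow] dup, fast++
slow=5 fast=8: a[fast]=12=a[slow] dup, fast++
slow=5 fast=9: a[fast]=12=a[slow] dup, fast++
slow=5 fast=10: a[fast]=12=a[slow] dup, fast++
slow=5 fast=11: a[fast]=12=a[slow] dup, fast++
slow=5 fast=12: a[fast]=13≠a[slow]=12 write a[6]=13, slow++,fast++
slow=6 fast=13: a[fast]=14≠a[slow]=13 write a[7]=14, slow++,fast++

length 8; prefix = [1, 3, 7, 10, 11, 12, 13, 14]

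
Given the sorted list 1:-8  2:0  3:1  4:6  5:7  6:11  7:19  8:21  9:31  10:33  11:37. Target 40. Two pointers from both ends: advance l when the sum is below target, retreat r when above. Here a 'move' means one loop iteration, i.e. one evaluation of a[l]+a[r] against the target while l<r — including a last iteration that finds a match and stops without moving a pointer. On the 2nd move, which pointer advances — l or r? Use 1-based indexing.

[1,11] -8+37=29 <40 → l++
[2,11] 0+37=37 <40 → l++

l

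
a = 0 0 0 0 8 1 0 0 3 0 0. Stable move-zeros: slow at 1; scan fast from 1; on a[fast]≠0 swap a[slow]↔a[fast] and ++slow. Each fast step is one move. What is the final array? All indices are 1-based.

[8, 1, 3, 0, 0, 0, 0, 0, 0, 0, 0]

slow=1 fast=1: a[fast]=0, fast++
slow=1 fast=2: a[fast]=0, fast++
slow=1 fast=3: a[fast]=0, fast++
slow=1 fast=4: a[fast]=0, fast++
slow=1 fast=5: a[fast]=8≠0 swap→a[1]=8, slow++,fast++
slow=2 fast=6: a[fast]=1≠0 swap→a[2]=1, slow++,fast++
slow=3 fast=7: a[fast]=0, fast++
slow=3 fast=8: a[fast]=0, fast++
slow=3 fast=9: a[fast]=3≠0 swap→a[3]=3, slow++,fast++
slow=4 fast=10: a[fast]=0, fast++
slow=4 fast=11: a[fast]=0, fast++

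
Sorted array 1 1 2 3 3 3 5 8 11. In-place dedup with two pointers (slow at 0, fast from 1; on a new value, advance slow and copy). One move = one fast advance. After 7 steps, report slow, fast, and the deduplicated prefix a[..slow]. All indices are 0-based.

slow=4, fast=8, prefix=[1, 2, 3, 5, 8]

(s=0,f=1) a[fast]=1=a[slow] dup → fast++
(s=0,f=2) a[fast]=2≠a[slow]=1 write a[1]=2 → slow++,fast++
(s=1,f=3) a[fast]=3≠a[slow]=2 write a[2]=3 → slow++,fast++
(s=2,f=4) a[fast]=3=a[slow] dup → fast++
(s=2,f=5) a[fast]=3=a[slow] dup → fast++
(s=2,f=6) a[fast]=5≠a[slow]=3 write a[3]=5 → slow++,fast++
(s=3,f=7) a[fast]=8≠a[slow]=5 write a[4]=8 → slow++,fast++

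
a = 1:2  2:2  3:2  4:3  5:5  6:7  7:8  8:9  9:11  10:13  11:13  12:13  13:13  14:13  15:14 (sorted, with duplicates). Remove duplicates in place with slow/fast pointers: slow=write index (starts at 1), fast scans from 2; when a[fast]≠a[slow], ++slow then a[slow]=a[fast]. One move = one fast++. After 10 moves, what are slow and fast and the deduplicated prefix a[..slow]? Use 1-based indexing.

slow=8, fast=12, prefix=[2, 3, 5, 7, 8, 9, 11, 13]

slow=1 fast=2: a[fast]=2=a[slow] dup, fast++
slow=1 fast=3: a[fast]=2=a[slow] dup, fast++
slow=1 fast=4: a[fast]=3≠a[slow]=2 write a[2]=3, slow++,fast++
slow=2 fast=5: a[fast]=5≠a[slow]=3 write a[3]=5, slow++,fast++
slow=3 fast=6: a[fast]=7≠a[slow]=5 write a[4]=7, slow++,fast++
slow=4 fast=7: a[fast]=8≠a[slow]=7 write a[5]=8, slow++,fast++
slow=5 fast=8: a[fast]=9≠a[slow]=8 write a[6]=9, slow++,fast++
slow=6 fast=9: a[fast]=11≠a[slow]=9 write a[7]=11, slow++,fast++
slow=7 fast=10: a[fast]=13≠a[slow]=11 write a[8]=13, slow++,fast++
slow=8 fast=11: a[fast]=13=a[slow] dup, fast++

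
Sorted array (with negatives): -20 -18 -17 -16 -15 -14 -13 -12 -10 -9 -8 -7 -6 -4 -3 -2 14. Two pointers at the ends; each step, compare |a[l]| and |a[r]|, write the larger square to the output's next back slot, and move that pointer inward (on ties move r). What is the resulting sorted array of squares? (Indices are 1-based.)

l=1 r=17: |-20|>|14| out[17]=400, l++
l=2 r=17: |-18|>|14| out[16]=324, l++
l=3 r=17: |-17|>|14| out[15]=289, l++
l=4 r=17: |-16|>|14| out[14]=256, l++
l=5 r=17: |-15|>|14| out[13]=225, l++
l=6 r=17: |-14|<=|14| out[12]=196, r--
l=6 r=16: |-14|>|-2| out[11]=196, l++
l=7 r=16: |-13|>|-2| out[10]=169, l++
l=8 r=16: |-12|>|-2| out[9]=144, l++
l=9 r=16: |-10|>|-2| out[8]=100, l++
l=10 r=16: |-9|>|-2| out[7]=81, l++
l=11 r=16: |-8|>|-2| out[6]=64, l++
l=12 r=16: |-7|>|-2| out[5]=49, l++
l=13 r=16: |-6|>|-2| out[4]=36, l++
l=14 r=16: |-4|>|-2| out[3]=16, l++
l=15 r=16: |-3|>|-2| out[2]=9, l++
l=16 r=16: |-2|<=|-2| out[1]=4, r--

[4, 9, 16, 36, 49, 64, 81, 100, 144, 169, 196, 196, 225, 256, 289, 324, 400]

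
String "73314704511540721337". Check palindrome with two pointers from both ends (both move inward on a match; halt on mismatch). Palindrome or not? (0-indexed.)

not a palindrome (mismatch at 4,15)

[0,19] '7'=='7' → l++,r--
[1,18] '3'=='3' → l++,r--
[2,17] '3'=='3' → l++,r--
[3,16] '1'=='1' → l++,r--
[4,15] '4'!='2' → stop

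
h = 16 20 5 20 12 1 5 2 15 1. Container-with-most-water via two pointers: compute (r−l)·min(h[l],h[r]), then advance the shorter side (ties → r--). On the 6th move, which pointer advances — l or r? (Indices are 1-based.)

[1,10] min(16,1)*9=9 best=9 * → r--
[1,9] min(16,15)*8=120 best=120 * → r--
[1,8] min(16,2)*7=14 best=120 → r--
[1,7] min(16,5)*6=30 best=120 → r--
[1,6] min(16,1)*5=5 best=120 → r--
[1,5] min(16,12)*4=48 best=120 → r--

r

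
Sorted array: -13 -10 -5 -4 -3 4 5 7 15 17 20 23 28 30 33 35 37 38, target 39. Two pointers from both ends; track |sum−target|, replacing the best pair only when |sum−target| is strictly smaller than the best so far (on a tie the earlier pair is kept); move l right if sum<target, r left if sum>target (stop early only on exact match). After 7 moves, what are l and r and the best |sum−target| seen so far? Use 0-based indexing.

[0,17] -13+38=25 d=14 * → l++
[1,17] -10+38=28 d=11 * → l++
[2,17] -5+38=33 d=6 * → l++
[3,17] -4+38=34 d=5 * → l++
[4,17] -3+38=35 d=4 * → l++
[5,17] 4+38=42 d=3 * → r--
[5,16] 4+37=41 d=2 * → r--

l=5, r=15, best |Δ|=2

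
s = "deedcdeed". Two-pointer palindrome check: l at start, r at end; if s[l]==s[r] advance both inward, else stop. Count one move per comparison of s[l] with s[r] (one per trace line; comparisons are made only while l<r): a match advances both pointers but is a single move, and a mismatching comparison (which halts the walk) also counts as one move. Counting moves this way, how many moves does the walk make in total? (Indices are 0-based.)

l=0 r=8: 'd'=='d', l++,r--
l=1 r=7: 'e'=='e', l++,r--
l=2 r=6: 'e'=='e', l++,r--
l=3 r=5: 'd'=='d', l++,r--

4 moves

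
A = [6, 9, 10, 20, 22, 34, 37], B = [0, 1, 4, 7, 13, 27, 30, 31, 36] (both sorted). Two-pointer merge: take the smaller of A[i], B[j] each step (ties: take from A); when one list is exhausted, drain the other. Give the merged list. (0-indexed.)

[0, 1, 4, 6, 7, 9, 10, 13, 20, 22, 27, 30, 31, 34, 36, 37]

i=0 j=0: A[i]=6>B[j]=0 take 0, j++
i=0 j=1: A[i]=6>B[j]=1 take 1, j++
i=0 j=2: A[i]=6>B[j]=4 take 4, j++
i=0 j=3: A[i]=6<=B[j]=7 take 6, i++
i=1 j=3: A[i]=9>B[j]=7 take 7, j++
i=1 j=4: A[i]=9<=B[j]=13 take 9, i++
i=2 j=4: A[i]=10<=B[j]=13 take 10, i++
i=3 j=4: A[i]=20>B[j]=13 take 13, j++
i=3 j=5: A[i]=20<=B[j]=27 take 20, i++
i=4 j=5: A[i]=22<=B[j]=27 take 22, i++
i=5 j=5: A[i]=34>B[j]=27 take 27, j++
i=5 j=6: A[i]=34>B[j]=30 take 30, j++
i=5 j=7: A[i]=34>B[j]=31 take 31, j++
i=5 j=8: A[i]=34<=B[j]=36 take 34, i++
i=6 j=8: A[i]=37>B[j]=36 take 36, j++
i=6 j=9: B done, take A[i]=37, i++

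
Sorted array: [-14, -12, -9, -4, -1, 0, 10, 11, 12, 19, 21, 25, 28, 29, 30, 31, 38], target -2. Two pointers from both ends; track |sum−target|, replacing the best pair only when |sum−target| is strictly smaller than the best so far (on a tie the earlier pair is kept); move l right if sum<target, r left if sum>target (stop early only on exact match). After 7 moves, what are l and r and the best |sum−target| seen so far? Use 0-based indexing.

l=0 r=16: -14+38=24 d=26 *, r--
l=0 r=15: -14+31=17 d=19 *, r--
l=0 r=14: -14+30=16 d=18 *, r--
l=0 r=13: -14+29=15 d=17 *, r--
l=0 r=12: -14+28=14 d=16 *, r--
l=0 r=11: -14+25=11 d=13 *, r--
l=0 r=10: -14+21=7 d=9 *, r--

l=0, r=9, best |Δ|=9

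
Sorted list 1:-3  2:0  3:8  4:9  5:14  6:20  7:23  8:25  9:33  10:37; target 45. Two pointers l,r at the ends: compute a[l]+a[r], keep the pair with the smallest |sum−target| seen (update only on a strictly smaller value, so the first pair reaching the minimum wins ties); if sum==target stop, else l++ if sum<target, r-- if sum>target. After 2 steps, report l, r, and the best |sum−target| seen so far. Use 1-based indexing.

[1,10] -3+37=34 d=11 * → l++
[2,10] 0+37=37 d=8 * → l++

l=3, r=10, best |Δ|=8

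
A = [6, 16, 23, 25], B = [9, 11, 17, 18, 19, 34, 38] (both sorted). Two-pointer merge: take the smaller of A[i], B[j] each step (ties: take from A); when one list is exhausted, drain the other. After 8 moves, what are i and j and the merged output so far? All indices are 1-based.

i=4, j=6, merged so far=[6, 9, 11, 16, 17, 18, 19, 23]

i=1 j=1: A[i]=6<=B[j]=9 take 6, i++
i=2 j=1: A[i]=16>B[j]=9 take 9, j++
i=2 j=2: A[i]=16>B[j]=11 take 11, j++
i=2 j=3: A[i]=16<=B[j]=17 take 16, i++
i=3 j=3: A[i]=23>B[j]=17 take 17, j++
i=3 j=4: A[i]=23>B[j]=18 take 18, j++
i=3 j=5: A[i]=23>B[j]=19 take 19, j++
i=3 j=6: A[i]=23<=B[j]=34 take 23, i++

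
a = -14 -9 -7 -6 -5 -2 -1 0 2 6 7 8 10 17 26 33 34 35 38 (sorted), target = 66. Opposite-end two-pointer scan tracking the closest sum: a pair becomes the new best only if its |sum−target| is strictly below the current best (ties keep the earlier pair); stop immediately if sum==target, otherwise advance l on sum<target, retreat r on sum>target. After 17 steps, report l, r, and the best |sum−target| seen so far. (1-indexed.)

[1,19] -14+38=24 d=42 * → l++
[2,19] -9+38=29 d=37 * → l++
[3,19] -7+38=31 d=35 * → l++
[4,19] -6+38=32 d=34 * → l++
[5,19] -5+38=33 d=33 * → l++
[6,19] -2+38=36 d=30 * → l++
[7,19] -1+38=37 d=29 * → l++
[8,19] 0+38=38 d=28 * → l++
[9,19] 2+38=40 d=26 * → l++
[10,19] 6+38=44 d=22 * → l++
[11,19] 7+38=45 d=21 * → l++
[12,19] 8+38=46 d=20 * → l++
[13,19] 10+38=48 d=18 * → l++
[14,19] 17+38=55 d=11 * → l++
[15,19] 26+38=64 d=2 * → l++
[16,19] 33+38=71 d=5 → r--
[16,18] 33+35=68 d=2 → r--

l=16, r=17, best |Δ|=2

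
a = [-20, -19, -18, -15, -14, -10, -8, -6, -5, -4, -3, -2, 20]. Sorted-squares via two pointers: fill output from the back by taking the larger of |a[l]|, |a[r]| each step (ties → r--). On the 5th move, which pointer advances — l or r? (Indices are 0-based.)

l

[0,12] |-20|<=|20| out[12]=400 → r--
[0,11] |-20|>|-2| out[11]=400 → l++
[1,11] |-19|>|-2| out[10]=361 → l++
[2,11] |-18|>|-2| out[9]=324 → l++
[3,11] |-15|>|-2| out[8]=225 → l++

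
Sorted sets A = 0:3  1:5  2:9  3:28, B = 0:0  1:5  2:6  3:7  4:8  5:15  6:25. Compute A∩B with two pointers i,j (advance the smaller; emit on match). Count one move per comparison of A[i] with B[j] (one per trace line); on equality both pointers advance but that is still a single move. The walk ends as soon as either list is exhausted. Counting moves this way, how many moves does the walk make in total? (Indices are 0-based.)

i=0 j=0: 3>0, j++
i=0 j=1: 3<5, i++
i=1 j=1: 5==5 emit, i++,j++
i=2 j=2: 9>6, j++
i=2 j=3: 9>7, j++
i=2 j=4: 9>8, j++
i=2 j=5: 9<15, i++
i=3 j=5: 28>15, j++
i=3 j=6: 28>25, j++

9 moves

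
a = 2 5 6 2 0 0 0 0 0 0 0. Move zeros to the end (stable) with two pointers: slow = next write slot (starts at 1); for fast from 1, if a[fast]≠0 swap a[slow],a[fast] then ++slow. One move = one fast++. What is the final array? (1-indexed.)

[2, 5, 6, 2, 0, 0, 0, 0, 0, 0, 0]

(s=1,f=1) a[fast]=2≠0 swap→a[1]=2 → slow++,fast++
(s=2,f=2) a[fast]=5≠0 swap→a[2]=5 → slow++,fast++
(s=3,f=3) a[fast]=6≠0 swap→a[3]=6 → slow++,fast++
(s=4,f=4) a[fast]=2≠0 swap→a[4]=2 → slow++,fast++
(s=5,f=5) a[fast]=0 → fast++
(s=5,f=6) a[fast]=0 → fast++
(s=5,f=7) a[fast]=0 → fast++
(s=5,f=8) a[fast]=0 → fast++
(s=5,f=9) a[fast]=0 → fast++
(s=5,f=10) a[fast]=0 → fast++
(s=5,f=11) a[fast]=0 → fast++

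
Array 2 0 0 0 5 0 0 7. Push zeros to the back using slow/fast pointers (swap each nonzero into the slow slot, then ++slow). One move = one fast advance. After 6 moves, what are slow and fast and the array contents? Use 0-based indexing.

slow=0 fast=0: a[fast]=2≠0 swap→a[0]=2, slow++,fast++
slow=1 fast=1: a[fast]=0, fast++
slow=1 fast=2: a[fast]=0, fast++
slow=1 fast=3: a[fast]=0, fast++
slow=1 fast=4: a[fast]=5≠0 swap→a[1]=5, slow++,fast++
slow=2 fast=5: a[fast]=0, fast++

slow=2, fast=6, a=[2, 5, 0, 0, 0, 0, 0, 7]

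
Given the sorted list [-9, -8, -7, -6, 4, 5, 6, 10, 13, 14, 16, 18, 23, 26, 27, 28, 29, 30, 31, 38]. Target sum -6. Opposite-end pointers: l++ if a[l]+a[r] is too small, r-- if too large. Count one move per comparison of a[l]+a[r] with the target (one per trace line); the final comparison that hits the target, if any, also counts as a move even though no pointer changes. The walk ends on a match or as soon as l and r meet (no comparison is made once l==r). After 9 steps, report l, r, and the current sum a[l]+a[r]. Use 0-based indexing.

l=0 r=19: -9+38=29 >-6, r--
l=0 r=18: -9+31=22 >-6, r--
l=0 r=17: -9+30=21 >-6, r--
l=0 r=16: -9+29=20 >-6, r--
l=0 r=15: -9+28=19 >-6, r--
l=0 r=14: -9+27=18 >-6, r--
l=0 r=13: -9+26=17 >-6, r--
l=0 r=12: -9+23=14 >-6, r--
l=0 r=11: -9+18=9 >-6, r--

l=0, r=10, sum=7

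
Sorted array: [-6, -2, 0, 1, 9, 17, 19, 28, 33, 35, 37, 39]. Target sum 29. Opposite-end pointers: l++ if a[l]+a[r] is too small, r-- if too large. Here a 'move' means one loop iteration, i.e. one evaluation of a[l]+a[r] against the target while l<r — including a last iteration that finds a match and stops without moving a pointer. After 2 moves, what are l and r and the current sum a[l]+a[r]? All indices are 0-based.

l=0 r=11: -6+39=33 >29, r--
l=0 r=10: -6+37=31 >29, r--

l=0, r=9, sum=29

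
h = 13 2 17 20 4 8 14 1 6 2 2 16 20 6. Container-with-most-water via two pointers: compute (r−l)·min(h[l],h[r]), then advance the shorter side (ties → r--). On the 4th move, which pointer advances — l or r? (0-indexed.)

[0,13] min(13,6)*13=78 best=78 * → r--
[0,12] min(13,20)*12=156 best=156 * → l++
[1,12] min(2,20)*11=22 best=156 → l++
[2,12] min(17,20)*10=170 best=170 * → l++

l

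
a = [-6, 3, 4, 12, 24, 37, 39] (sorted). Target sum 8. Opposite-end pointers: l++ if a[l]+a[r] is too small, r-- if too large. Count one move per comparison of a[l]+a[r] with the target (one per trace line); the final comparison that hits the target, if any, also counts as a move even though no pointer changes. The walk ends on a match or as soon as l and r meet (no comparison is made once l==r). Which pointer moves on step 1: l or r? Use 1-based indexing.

r

l=1 r=7: -6+39=33 >8, r--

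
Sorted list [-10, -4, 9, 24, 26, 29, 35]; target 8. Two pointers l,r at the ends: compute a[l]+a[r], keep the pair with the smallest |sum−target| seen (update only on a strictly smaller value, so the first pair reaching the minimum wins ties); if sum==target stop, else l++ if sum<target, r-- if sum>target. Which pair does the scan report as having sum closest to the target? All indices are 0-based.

pair (-4, 9) with sum 5 (|Δ|=3)

[0,6] -10+35=25 d=17 * → r--
[0,5] -10+29=19 d=11 * → r--
[0,4] -10+26=16 d=8 * → r--
[0,3] -10+24=14 d=6 * → r--
[0,2] -10+9=-1 d=9 → l++
[1,2] -4+9=5 d=3 * → l++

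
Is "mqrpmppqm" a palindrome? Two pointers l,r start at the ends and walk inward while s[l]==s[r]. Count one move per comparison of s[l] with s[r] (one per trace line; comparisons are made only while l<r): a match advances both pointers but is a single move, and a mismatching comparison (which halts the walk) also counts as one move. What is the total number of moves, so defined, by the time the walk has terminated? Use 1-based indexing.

3 moves

[1,9] 'm'=='m' → l++,r--
[2,8] 'q'=='q' → l++,r--
[3,7] 'r'!='p' → stop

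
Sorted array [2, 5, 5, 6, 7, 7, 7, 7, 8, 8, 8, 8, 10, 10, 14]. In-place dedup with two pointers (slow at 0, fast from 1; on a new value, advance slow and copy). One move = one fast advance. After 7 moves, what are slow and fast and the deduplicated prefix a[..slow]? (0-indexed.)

slow=3, fast=8, prefix=[2, 5, 6, 7]

slow=0 fast=1: a[fast]=5≠a[slow]=2 write a[1]=5, slow++,fast++
slow=1 fast=2: a[fast]=5=a[slow] dup, fast++
slow=1 fast=3: a[fast]=6≠a[slow]=5 write a[2]=6, slow++,fast++
slow=2 fast=4: a[fast]=7≠a[slow]=6 write a[3]=7, slow++,fast++
slow=3 fast=5: a[fast]=7=a[slow] dup, fast++
slow=3 fast=6: a[fast]=7=a[slow] dup, fast++
slow=3 fast=7: a[fast]=7=a[slow] dup, fast++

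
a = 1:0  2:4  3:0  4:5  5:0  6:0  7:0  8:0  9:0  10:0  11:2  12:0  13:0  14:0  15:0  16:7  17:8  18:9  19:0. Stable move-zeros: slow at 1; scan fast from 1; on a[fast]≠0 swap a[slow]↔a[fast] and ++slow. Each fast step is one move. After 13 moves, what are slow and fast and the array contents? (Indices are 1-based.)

slow=4, fast=14, a=[4, 5, 2, 0, 0, 0, 0, 0, 0, 0, 0, 0, 0, 0, 0, 7, 8, 9, 0]

(s=1,f=1) a[fast]=0 → fast++
(s=1,f=2) a[fast]=4≠0 swap→a[1]=4 → slow++,fast++
(s=2,f=3) a[fast]=0 → fast++
(s=2,f=4) a[fast]=5≠0 swap→a[2]=5 → slow++,fast++
(s=3,f=5) a[fast]=0 → fast++
(s=3,f=6) a[fast]=0 → fast++
(s=3,f=7) a[fast]=0 → fast++
(s=3,f=8) a[fast]=0 → fast++
(s=3,f=9) a[fast]=0 → fast++
(s=3,f=10) a[fast]=0 → fast++
(s=3,f=11) a[fast]=2≠0 swap→a[3]=2 → slow++,fast++
(s=4,f=12) a[fast]=0 → fast++
(s=4,f=13) a[fast]=0 → fast++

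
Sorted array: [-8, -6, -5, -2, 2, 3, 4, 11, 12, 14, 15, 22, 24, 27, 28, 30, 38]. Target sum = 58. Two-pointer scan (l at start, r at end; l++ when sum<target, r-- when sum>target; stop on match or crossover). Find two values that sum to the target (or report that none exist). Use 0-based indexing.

(28, 30)

l=0 r=16: -8+38=30 <58, l++
l=1 r=16: -6+38=32 <58, l++
l=2 r=16: -5+38=33 <58, l++
l=3 r=16: -2+38=36 <58, l++
l=4 r=16: 2+38=40 <58, l++
l=5 r=16: 3+38=41 <58, l++
l=6 r=16: 4+38=42 <58, l++
l=7 r=16: 11+38=49 <58, l++
l=8 r=16: 12+38=50 <58, l++
l=9 r=16: 14+38=52 <58, l++
l=10 r=16: 15+38=53 <58, l++
l=11 r=16: 22+38=60 >58, r--
l=11 r=15: 22+30=52 <58, l++
l=12 r=15: 24+30=54 <58, l++
l=13 r=15: 27+30=57 <58, l++
l=14 r=15: 28+30=58, found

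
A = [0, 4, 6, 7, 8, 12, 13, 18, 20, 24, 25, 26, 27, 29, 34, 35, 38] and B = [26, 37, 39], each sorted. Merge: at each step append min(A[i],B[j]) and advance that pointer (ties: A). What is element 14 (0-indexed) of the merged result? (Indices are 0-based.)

i=0 j=0: A[i]=0<=B[j]=26 take 0, i++
i=1 j=0: A[i]=4<=B[j]=26 take 4, i++
i=2 j=0: A[i]=6<=B[j]=26 take 6, i++
i=3 j=0: A[i]=7<=B[j]=26 take 7, i++
i=4 j=0: A[i]=8<=B[j]=26 take 8, i++
i=5 j=0: A[i]=12<=B[j]=26 take 12, i++
i=6 j=0: A[i]=13<=B[j]=26 take 13, i++
i=7 j=0: A[i]=18<=B[j]=26 take 18, i++
i=8 j=0: A[i]=20<=B[j]=26 take 20, i++
i=9 j=0: A[i]=24<=B[j]=26 take 24, i++
i=10 j=0: A[i]=25<=B[j]=26 take 25, i++
i=11 j=0: A[i]=26<=B[j]=26 take 26, i++
i=12 j=0: A[i]=27>B[j]=26 take 26, j++
i=12 j=1: A[i]=27<=B[j]=37 take 27, i++
i=13 j=1: A[i]=29<=B[j]=37 take 29, i++
i=14 j=1: A[i]=34<=B[j]=37 take 34, i++
i=15 j=1: A[i]=35<=B[j]=37 take 35, i++
i=16 j=1: A[i]=38>B[j]=37 take 37, j++
i=16 j=2: A[i]=38<=B[j]=39 take 38, i++
i=17 j=2: A done, take B[j]=39, j++

merged[14] = 29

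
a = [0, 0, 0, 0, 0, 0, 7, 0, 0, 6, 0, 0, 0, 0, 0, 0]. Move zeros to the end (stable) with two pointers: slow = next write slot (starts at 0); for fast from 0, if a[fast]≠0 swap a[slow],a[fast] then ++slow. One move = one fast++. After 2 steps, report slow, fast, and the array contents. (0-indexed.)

slow=0, fast=2, a=[0, 0, 0, 0, 0, 0, 7, 0, 0, 6, 0, 0, 0, 0, 0, 0]

(s=0,f=0) a[fast]=0 → fast++
(s=0,f=1) a[fast]=0 → fast++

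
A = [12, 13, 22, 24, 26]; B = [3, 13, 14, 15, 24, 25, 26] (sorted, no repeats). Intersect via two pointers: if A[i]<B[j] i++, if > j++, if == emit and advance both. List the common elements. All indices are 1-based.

intersection = [13, 24, 26]

i=1 j=1: 12>3, j++
i=1 j=2: 12<13, i++
i=2 j=2: 13==13 emit, i++,j++
i=3 j=3: 22>14, j++
i=3 j=4: 22>15, j++
i=3 j=5: 22<24, i++
i=4 j=5: 24==24 emit, i++,j++
i=5 j=6: 26>25, j++
i=5 j=7: 26==26 emit, i++,j++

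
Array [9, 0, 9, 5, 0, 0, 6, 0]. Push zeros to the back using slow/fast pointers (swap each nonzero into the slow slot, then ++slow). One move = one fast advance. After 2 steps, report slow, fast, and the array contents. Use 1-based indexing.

slow=1 fast=1: a[fast]=9≠0 swap→a[1]=9, slow++,fast++
slow=2 fast=2: a[fast]=0, fast++

slow=2, fast=3, a=[9, 0, 9, 5, 0, 0, 6, 0]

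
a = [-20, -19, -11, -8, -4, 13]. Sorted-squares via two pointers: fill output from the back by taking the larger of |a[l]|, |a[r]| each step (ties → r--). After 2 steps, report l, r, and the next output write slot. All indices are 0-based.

l=0 r=5: |-20|>|13| out[5]=400, l++
l=1 r=5: |-19|>|13| out[4]=361, l++

l=2, r=5, next write slot=3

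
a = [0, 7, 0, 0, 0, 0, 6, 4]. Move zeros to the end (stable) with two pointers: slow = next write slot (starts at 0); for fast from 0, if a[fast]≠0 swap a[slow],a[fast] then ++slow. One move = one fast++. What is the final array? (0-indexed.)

(s=0,f=0) a[fast]=0 → fast++
(s=0,f=1) a[fast]=7≠0 swap→a[0]=7 → slow++,fast++
(s=1,f=2) a[fast]=0 → fast++
(s=1,f=3) a[fast]=0 → fast++
(s=1,f=4) a[fast]=0 → fast++
(s=1,f=5) a[fast]=0 → fast++
(s=1,f=6) a[fast]=6≠0 swap→a[1]=6 → slow++,fast++
(s=2,f=7) a[fast]=4≠0 swap→a[2]=4 → slow++,fast++

[7, 6, 4, 0, 0, 0, 0, 0]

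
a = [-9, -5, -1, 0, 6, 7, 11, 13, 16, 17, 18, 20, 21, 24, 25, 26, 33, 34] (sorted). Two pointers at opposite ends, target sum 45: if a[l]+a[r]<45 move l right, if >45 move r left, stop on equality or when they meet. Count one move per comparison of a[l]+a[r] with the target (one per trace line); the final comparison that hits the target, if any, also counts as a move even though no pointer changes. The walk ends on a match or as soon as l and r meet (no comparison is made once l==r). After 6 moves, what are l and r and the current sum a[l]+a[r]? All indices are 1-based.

l=1 r=18: -9+34=25 <45, l++
l=2 r=18: -5+34=29 <45, l++
l=3 r=18: -1+34=33 <45, l++
l=4 r=18: 0+34=34 <45, l++
l=5 r=18: 6+34=40 <45, l++
l=6 r=18: 7+34=41 <45, l++

l=7, r=18, sum=45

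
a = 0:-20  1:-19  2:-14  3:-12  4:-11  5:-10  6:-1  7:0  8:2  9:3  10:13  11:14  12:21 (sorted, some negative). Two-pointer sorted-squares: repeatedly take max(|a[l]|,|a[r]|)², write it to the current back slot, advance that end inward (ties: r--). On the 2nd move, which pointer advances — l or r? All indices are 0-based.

l=0 r=12: |-20|<=|21| out[12]=441, r--
l=0 r=11: |-20|>|14| out[11]=400, l++

l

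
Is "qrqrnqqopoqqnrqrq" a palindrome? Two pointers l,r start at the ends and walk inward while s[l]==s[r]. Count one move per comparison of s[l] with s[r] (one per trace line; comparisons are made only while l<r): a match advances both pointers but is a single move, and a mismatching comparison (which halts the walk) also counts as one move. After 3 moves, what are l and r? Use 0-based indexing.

l=3, r=13

[0,16] 'q'=='q' → l++,r--
[1,15] 'r'=='r' → l++,r--
[2,14] 'q'=='q' → l++,r--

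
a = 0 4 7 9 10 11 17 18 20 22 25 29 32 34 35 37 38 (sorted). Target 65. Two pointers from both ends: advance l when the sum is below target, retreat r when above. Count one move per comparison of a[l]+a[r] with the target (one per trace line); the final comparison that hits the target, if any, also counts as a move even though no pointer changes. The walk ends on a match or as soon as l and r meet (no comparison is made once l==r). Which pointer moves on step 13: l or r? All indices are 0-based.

r

[0,16] 0+38=38 <65 → l++
[1,16] 4+38=42 <65 → l++
[2,16] 7+38=45 <65 → l++
[3,16] 9+38=47 <65 → l++
[4,16] 10+38=48 <65 → l++
[5,16] 11+38=49 <65 → l++
[6,16] 17+38=55 <65 → l++
[7,16] 18+38=56 <65 → l++
[8,16] 20+38=58 <65 → l++
[9,16] 22+38=60 <65 → l++
[10,16] 25+38=63 <65 → l++
[11,16] 29+38=67 >65 → r--
[11,15] 29+37=66 >65 → r--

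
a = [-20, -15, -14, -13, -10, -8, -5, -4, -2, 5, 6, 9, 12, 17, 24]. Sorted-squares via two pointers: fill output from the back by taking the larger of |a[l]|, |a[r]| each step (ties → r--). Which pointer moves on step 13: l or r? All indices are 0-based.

l

l=0 r=14: |-20|<=|24| out[14]=576, r--
l=0 r=13: |-20|>|17| out[13]=400, l++
l=1 r=13: |-15|<=|17| out[12]=289, r--
l=1 r=12: |-15|>|12| out[11]=225, l++
l=2 r=12: |-14|>|12| out[10]=196, l++
l=3 r=12: |-13|>|12| out[9]=169, l++
l=4 r=12: |-10|<=|12| out[8]=144, r--
l=4 r=11: |-10|>|9| out[7]=100, l++
l=5 r=11: |-8|<=|9| out[6]=81, r--
l=5 r=10: |-8|>|6| out[5]=64, l++
l=6 r=10: |-5|<=|6| out[4]=36, r--
l=6 r=9: |-5|<=|5| out[3]=25, r--
l=6 r=8: |-5|>|-2| out[2]=25, l++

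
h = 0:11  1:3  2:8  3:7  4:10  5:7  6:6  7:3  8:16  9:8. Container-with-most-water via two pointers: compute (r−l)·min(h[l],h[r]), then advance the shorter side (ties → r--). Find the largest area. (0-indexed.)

l=0 r=9: min(11,8)*9=72 best=72 *, r--
l=0 r=8: min(11,16)*8=88 best=88 *, l++
l=1 r=8: min(3,16)*7=21 best=88, l++
l=2 r=8: min(8,16)*6=48 best=88, l++
l=3 r=8: min(7,16)*5=35 best=88, l++
l=4 r=8: min(10,16)*4=40 best=88, l++
l=5 r=8: min(7,16)*3=21 best=88, l++
l=6 r=8: min(6,16)*2=12 best=88, l++
l=7 r=8: min(3,16)*1=3 best=88, l++

max area = 88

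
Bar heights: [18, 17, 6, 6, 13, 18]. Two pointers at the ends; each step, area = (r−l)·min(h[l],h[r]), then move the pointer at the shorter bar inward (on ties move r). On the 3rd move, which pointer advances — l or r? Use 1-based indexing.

r

[1,6] min(18,18)*5=90 best=90 * → r--
[1,5] min(18,13)*4=52 best=90 → r--
[1,4] min(18,6)*3=18 best=90 → r--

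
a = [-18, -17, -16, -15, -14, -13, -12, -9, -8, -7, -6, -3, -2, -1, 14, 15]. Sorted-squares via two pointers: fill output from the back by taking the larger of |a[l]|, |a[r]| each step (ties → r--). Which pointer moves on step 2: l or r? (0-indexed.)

l

l=0 r=15: |-18|>|15| out[15]=324, l++
l=1 r=15: |-17|>|15| out[14]=289, l++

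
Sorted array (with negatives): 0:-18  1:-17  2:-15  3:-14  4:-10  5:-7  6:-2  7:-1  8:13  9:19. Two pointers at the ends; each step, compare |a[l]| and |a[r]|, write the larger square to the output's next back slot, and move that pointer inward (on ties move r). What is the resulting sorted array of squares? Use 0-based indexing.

l=0 r=9: |-18|<=|19| out[9]=361, r--
l=0 r=8: |-18|>|13| out[8]=324, l++
l=1 r=8: |-17|>|13| out[7]=289, l++
l=2 r=8: |-15|>|13| out[6]=225, l++
l=3 r=8: |-14|>|13| out[5]=196, l++
l=4 r=8: |-10|<=|13| out[4]=169, r--
l=4 r=7: |-10|>|-1| out[3]=100, l++
l=5 r=7: |-7|>|-1| out[2]=49, l++
l=6 r=7: |-2|>|-1| out[1]=4, l++
l=7 r=7: |-1|<=|-1| out[0]=1, r--

[1, 4, 49, 100, 169, 196, 225, 289, 324, 361]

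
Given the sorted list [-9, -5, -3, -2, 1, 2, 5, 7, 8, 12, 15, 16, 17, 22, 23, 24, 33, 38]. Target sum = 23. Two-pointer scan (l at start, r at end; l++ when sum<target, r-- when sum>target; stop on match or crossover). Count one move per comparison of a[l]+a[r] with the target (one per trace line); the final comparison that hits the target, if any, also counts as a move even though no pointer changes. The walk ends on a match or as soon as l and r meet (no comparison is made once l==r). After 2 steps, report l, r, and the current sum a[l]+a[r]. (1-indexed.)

l=1 r=18: -9+38=29 >23, r--
l=1 r=17: -9+33=24 >23, r--

l=1, r=16, sum=15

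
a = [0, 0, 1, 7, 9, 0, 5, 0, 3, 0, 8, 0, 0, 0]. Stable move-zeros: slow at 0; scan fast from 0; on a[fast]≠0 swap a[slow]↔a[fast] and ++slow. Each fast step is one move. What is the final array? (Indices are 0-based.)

slow=0 fast=0: a[fast]=0, fast++
slow=0 fast=1: a[fast]=0, fast++
slow=0 fast=2: a[fast]=1≠0 swap→a[0]=1, slow++,fast++
slow=1 fast=3: a[fast]=7≠0 swap→a[1]=7, slow++,fast++
slow=2 fast=4: a[fast]=9≠0 swap→a[2]=9, slow++,fast++
slow=3 fast=5: a[fast]=0, fast++
slow=3 fast=6: a[fast]=5≠0 swap→a[3]=5, slow++,fast++
slow=4 fast=7: a[fast]=0, fast++
slow=4 fast=8: a[fast]=3≠0 swap→a[4]=3, slow++,fast++
slow=5 fast=9: a[fast]=0, fast++
slow=5 fast=10: a[fast]=8≠0 swap→a[5]=8, slow++,fast++
slow=6 fast=11: a[fast]=0, fast++
slow=6 fast=12: a[fast]=0, fast++
slow=6 fast=13: a[fast]=0, fast++

[1, 7, 9, 5, 3, 8, 0, 0, 0, 0, 0, 0, 0, 0]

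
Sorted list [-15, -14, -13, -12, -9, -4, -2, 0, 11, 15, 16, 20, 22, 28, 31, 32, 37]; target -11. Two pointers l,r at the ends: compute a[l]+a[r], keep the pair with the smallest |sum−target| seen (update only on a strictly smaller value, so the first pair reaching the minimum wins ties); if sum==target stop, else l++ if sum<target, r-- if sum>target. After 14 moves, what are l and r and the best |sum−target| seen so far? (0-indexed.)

l=0 r=16: -15+37=22 d=33 *, r--
l=0 r=15: -15+32=17 d=28 *, r--
l=0 r=14: -15+31=16 d=27 *, r--
l=0 r=13: -15+28=13 d=24 *, r--
l=0 r=12: -15+22=7 d=18 *, r--
l=0 r=11: -15+20=5 d=16 *, r--
l=0 r=10: -15+16=1 d=12 *, r--
l=0 r=9: -15+15=0 d=11 *, r--
l=0 r=8: -15+11=-4 d=7 *, r--
l=0 r=7: -15+0=-15 d=4 *, l++
l=1 r=7: -14+0=-14 d=3 *, l++
l=2 r=7: -13+0=-13 d=2 *, l++
l=3 r=7: -12+0=-12 d=1 *, l++
l=4 r=7: -9+0=-9 d=2, r--

l=4, r=6, best |Δ|=1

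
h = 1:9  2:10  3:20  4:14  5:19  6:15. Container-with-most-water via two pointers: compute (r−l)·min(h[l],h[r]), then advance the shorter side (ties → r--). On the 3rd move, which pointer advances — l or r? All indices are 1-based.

l=1 r=6: min(9,15)*5=45 best=45 *, l++
l=2 r=6: min(10,15)*4=40 best=45, l++
l=3 r=6: min(20,15)*3=45 best=45, r--

r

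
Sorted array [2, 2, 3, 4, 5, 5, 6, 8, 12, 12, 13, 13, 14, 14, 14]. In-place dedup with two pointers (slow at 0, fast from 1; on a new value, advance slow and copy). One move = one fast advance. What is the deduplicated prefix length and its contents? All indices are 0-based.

slow=0 fast=1: a[fast]=2=a[slow] dup, fast++
slow=0 fast=2: a[fast]=3≠a[slow]=2 write a[1]=3, slow++,fast++
slow=1 fast=3: a[fast]=4≠a[slow]=3 write a[2]=4, slow++,fast++
slow=2 fast=4: a[fast]=5≠a[slow]=4 write a[3]=5, slow++,fast++
slow=3 fast=5: a[fast]=5=a[slow] dup, fast++
slow=3 fast=6: a[fast]=6≠a[slow]=5 write a[4]=6, slow++,fast++
slow=4 fast=7: a[fast]=8≠a[slow]=6 write a[5]=8, slow++,fast++
slow=5 fast=8: a[fast]=12≠a[slow]=8 write a[6]=12, slow++,fast++
slow=6 fast=9: a[fast]=12=a[slow] dup, fast++
slow=6 fast=10: a[fast]=13≠a[slow]=12 write a[7]=13, slow++,fast++
slow=7 fast=11: a[fast]=13=a[slow] dup, fast++
slow=7 fast=12: a[fast]=14≠a[slow]=13 write a[8]=14, slow++,fast++
slow=8 fast=13: a[fast]=14=a[slow] dup, fast++
slow=8 fast=14: a[fast]=14=a[slow] dup, fast++

length 9; prefix = [2, 3, 4, 5, 6, 8, 12, 13, 14]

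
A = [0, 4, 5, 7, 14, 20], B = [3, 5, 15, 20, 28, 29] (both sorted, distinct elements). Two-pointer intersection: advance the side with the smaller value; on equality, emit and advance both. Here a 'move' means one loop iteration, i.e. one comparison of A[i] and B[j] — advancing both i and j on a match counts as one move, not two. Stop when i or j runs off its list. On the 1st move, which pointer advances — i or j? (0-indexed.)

i

[i=0,j=0] 0<3 → i++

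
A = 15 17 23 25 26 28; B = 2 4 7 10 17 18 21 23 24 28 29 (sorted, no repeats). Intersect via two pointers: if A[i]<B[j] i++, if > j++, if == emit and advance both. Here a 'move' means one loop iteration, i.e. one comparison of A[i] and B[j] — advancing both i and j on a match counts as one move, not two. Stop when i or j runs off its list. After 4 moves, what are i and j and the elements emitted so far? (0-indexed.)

i=0 j=0: 15>2, j++
i=0 j=1: 15>4, j++
i=0 j=2: 15>7, j++
i=0 j=3: 15>10, j++

i=0, j=4, emitted=[]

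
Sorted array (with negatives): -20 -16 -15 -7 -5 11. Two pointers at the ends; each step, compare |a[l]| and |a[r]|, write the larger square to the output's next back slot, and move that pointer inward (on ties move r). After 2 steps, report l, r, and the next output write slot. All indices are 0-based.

l=0 r=5: |-20|>|11| out[5]=400, l++
l=1 r=5: |-16|>|11| out[4]=256, l++

l=2, r=5, next write slot=3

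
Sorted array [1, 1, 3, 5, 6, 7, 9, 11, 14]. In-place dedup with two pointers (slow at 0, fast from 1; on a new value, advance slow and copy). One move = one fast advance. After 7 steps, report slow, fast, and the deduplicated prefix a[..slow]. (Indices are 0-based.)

(s=0,f=1) a[fast]=1=a[slow] dup → fast++
(s=0,f=2) a[fast]=3≠a[slow]=1 write a[1]=3 → slow++,fast++
(s=1,f=3) a[fast]=5≠a[slow]=3 write a[2]=5 → slow++,fast++
(s=2,f=4) a[fast]=6≠a[slow]=5 write a[3]=6 → slow++,fast++
(s=3,f=5) a[fast]=7≠a[slow]=6 write a[4]=7 → slow++,fast++
(s=4,f=6) a[fast]=9≠a[slow]=7 write a[5]=9 → slow++,fast++
(s=5,f=7) a[fast]=11≠a[slow]=9 write a[6]=11 → slow++,fast++

slow=6, fast=8, prefix=[1, 3, 5, 6, 7, 9, 11]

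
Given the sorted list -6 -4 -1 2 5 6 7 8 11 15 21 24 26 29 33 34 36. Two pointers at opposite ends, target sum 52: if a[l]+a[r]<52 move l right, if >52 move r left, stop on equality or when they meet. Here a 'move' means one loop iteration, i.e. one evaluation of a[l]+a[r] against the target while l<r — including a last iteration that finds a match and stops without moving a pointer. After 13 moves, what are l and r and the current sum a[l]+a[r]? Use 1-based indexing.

l=11, r=14, sum=50

[1,17] -6+36=30 <52 → l++
[2,17] -4+36=32 <52 → l++
[3,17] -1+36=35 <52 → l++
[4,17] 2+36=38 <52 → l++
[5,17] 5+36=41 <52 → l++
[6,17] 6+36=42 <52 → l++
[7,17] 7+36=43 <52 → l++
[8,17] 8+36=44 <52 → l++
[9,17] 11+36=47 <52 → l++
[10,17] 15+36=51 <52 → l++
[11,17] 21+36=57 >52 → r--
[11,16] 21+34=55 >52 → r--
[11,15] 21+33=54 >52 → r--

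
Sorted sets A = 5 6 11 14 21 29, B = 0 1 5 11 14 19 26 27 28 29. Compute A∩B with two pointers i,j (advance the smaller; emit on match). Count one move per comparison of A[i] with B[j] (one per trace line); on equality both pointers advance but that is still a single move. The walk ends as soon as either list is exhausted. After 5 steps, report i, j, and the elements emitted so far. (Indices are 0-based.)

[i=0,j=0] 5>0 → j++
[i=0,j=1] 5>1 → j++
[i=0,j=2] 5==5 emit → i++,j++
[i=1,j=3] 6<11 → i++
[i=2,j=3] 11==11 emit → i++,j++

i=3, j=4, emitted=[5, 11]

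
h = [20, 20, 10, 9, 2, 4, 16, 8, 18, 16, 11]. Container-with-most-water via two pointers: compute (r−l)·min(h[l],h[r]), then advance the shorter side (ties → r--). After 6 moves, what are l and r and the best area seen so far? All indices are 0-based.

[0,10] min(20,11)*10=110 best=110 * → r--
[0,9] min(20,16)*9=144 best=144 * → r--
[0,8] min(20,18)*8=144 best=144 → r--
[0,7] min(20,8)*7=56 best=144 → r--
[0,6] min(20,16)*6=96 best=144 → r--
[0,5] min(20,4)*5=20 best=144 → r--

l=0, r=4, best area=144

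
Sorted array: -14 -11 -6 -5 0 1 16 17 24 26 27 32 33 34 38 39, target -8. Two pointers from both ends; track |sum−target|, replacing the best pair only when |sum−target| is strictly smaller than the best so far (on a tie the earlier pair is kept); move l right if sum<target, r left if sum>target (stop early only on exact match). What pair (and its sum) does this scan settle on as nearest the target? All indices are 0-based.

pair (-11, 1) with sum -10 (|Δ|=2)

[0,15] -14+39=25 d=33 * → r--
[0,14] -14+38=24 d=32 * → r--
[0,13] -14+34=20 d=28 * → r--
[0,12] -14+33=19 d=27 * → r--
[0,11] -14+32=18 d=26 * → r--
[0,10] -14+27=13 d=21 * → r--
[0,9] -14+26=12 d=20 * → r--
[0,8] -14+24=10 d=18 * → r--
[0,7] -14+17=3 d=11 * → r--
[0,6] -14+16=2 d=10 * → r--
[0,5] -14+1=-13 d=5 * → l++
[1,5] -11+1=-10 d=2 * → l++
[2,5] -6+1=-5 d=3 → r--
[2,4] -6+0=-6 d=2 → r--
[2,3] -6+-5=-11 d=3 → l++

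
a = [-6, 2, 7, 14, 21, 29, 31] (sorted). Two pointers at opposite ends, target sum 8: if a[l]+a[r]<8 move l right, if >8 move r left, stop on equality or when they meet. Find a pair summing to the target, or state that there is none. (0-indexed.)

(-6, 14)

l=0 r=6: -6+31=25 >8, r--
l=0 r=5: -6+29=23 >8, r--
l=0 r=4: -6+21=15 >8, r--
l=0 r=3: -6+14=8, found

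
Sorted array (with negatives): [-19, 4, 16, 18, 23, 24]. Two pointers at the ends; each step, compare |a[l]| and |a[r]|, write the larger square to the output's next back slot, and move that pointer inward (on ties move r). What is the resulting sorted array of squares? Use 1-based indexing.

[1,6] |-19|<=|24| out[6]=576 → r--
[1,5] |-19|<=|23| out[5]=529 → r--
[1,4] |-19|>|18| out[4]=361 → l++
[2,4] |4|<=|18| out[3]=324 → r--
[2,3] |4|<=|16| out[2]=256 → r--
[2,2] |4|<=|4| out[1]=16 → r--

[16, 256, 324, 361, 529, 576]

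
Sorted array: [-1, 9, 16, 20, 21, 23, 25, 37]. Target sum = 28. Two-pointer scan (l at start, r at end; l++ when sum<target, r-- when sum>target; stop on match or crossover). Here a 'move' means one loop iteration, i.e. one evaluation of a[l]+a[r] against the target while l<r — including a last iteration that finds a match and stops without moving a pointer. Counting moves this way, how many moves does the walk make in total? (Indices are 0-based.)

l=0 r=7: -1+37=36 >28, r--
l=0 r=6: -1+25=24 <28, l++
l=1 r=6: 9+25=34 >28, r--
l=1 r=5: 9+23=32 >28, r--
l=1 r=4: 9+21=30 >28, r--
l=1 r=3: 9+20=29 >28, r--
l=1 r=2: 9+16=25 <28, l++

7 moves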